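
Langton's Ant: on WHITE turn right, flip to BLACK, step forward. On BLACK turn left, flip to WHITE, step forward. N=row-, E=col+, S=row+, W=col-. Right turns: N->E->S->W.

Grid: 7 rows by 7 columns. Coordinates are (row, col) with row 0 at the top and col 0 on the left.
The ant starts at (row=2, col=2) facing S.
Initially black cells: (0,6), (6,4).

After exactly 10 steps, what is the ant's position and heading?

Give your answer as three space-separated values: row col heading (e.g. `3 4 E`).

Step 1: on WHITE (2,2): turn R to W, flip to black, move to (2,1). |black|=3
Step 2: on WHITE (2,1): turn R to N, flip to black, move to (1,1). |black|=4
Step 3: on WHITE (1,1): turn R to E, flip to black, move to (1,2). |black|=5
Step 4: on WHITE (1,2): turn R to S, flip to black, move to (2,2). |black|=6
Step 5: on BLACK (2,2): turn L to E, flip to white, move to (2,3). |black|=5
Step 6: on WHITE (2,3): turn R to S, flip to black, move to (3,3). |black|=6
Step 7: on WHITE (3,3): turn R to W, flip to black, move to (3,2). |black|=7
Step 8: on WHITE (3,2): turn R to N, flip to black, move to (2,2). |black|=8
Step 9: on WHITE (2,2): turn R to E, flip to black, move to (2,3). |black|=9
Step 10: on BLACK (2,3): turn L to N, flip to white, move to (1,3). |black|=8

Answer: 1 3 N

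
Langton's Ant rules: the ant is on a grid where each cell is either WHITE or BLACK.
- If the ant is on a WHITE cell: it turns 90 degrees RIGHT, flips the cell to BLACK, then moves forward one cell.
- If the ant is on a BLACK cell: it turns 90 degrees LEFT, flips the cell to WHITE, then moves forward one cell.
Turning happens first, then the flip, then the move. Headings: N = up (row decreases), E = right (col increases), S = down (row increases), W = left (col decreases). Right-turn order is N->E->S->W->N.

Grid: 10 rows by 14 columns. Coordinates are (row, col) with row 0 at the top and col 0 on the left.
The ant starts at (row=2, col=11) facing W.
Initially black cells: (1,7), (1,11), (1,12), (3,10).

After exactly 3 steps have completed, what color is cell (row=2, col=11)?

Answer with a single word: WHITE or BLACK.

Step 1: on WHITE (2,11): turn R to N, flip to black, move to (1,11). |black|=5
Step 2: on BLACK (1,11): turn L to W, flip to white, move to (1,10). |black|=4
Step 3: on WHITE (1,10): turn R to N, flip to black, move to (0,10). |black|=5

Answer: BLACK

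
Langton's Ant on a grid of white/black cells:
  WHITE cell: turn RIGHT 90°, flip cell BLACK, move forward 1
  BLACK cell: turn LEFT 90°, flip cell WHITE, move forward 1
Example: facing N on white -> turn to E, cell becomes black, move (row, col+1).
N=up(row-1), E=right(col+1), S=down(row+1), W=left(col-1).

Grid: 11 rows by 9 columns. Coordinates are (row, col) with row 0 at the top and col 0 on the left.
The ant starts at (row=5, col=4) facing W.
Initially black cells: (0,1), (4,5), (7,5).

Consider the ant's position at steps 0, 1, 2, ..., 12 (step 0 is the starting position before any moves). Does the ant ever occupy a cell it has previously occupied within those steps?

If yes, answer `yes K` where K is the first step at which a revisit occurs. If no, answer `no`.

Answer: yes 6

Derivation:
Step 1: on WHITE (5,4): turn R to N, flip to black, move to (4,4). |black|=4 — new cell
Step 2: on WHITE (4,4): turn R to E, flip to black, move to (4,5). |black|=5 — new cell
Step 3: on BLACK (4,5): turn L to N, flip to white, move to (3,5). |black|=4 — new cell
Step 4: on WHITE (3,5): turn R to E, flip to black, move to (3,6). |black|=5 — new cell
Step 5: on WHITE (3,6): turn R to S, flip to black, move to (4,6). |black|=6 — new cell
Step 6: on WHITE (4,6): turn R to W, flip to black, move to (4,5). |black|=7 — REVISIT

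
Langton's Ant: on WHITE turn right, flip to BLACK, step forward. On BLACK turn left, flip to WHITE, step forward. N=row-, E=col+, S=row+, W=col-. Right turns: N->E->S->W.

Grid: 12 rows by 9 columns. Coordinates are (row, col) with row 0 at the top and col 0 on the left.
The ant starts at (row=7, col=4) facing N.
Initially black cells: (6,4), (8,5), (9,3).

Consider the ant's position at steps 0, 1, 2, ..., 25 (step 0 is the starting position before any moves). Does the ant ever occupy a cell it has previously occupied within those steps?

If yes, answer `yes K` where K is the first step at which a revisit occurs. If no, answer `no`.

Step 1: on WHITE (7,4): turn R to E, flip to black, move to (7,5). |black|=4 — new cell
Step 2: on WHITE (7,5): turn R to S, flip to black, move to (8,5). |black|=5 — new cell
Step 3: on BLACK (8,5): turn L to E, flip to white, move to (8,6). |black|=4 — new cell
Step 4: on WHITE (8,6): turn R to S, flip to black, move to (9,6). |black|=5 — new cell
Step 5: on WHITE (9,6): turn R to W, flip to black, move to (9,5). |black|=6 — new cell
Step 6: on WHITE (9,5): turn R to N, flip to black, move to (8,5). |black|=7 — REVISIT

Answer: yes 6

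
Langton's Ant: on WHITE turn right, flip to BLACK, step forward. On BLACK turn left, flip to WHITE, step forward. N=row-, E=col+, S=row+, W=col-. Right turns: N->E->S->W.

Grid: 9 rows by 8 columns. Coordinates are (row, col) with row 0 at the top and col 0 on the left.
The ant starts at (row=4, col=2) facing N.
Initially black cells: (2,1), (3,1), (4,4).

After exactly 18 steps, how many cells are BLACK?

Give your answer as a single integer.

Step 1: on WHITE (4,2): turn R to E, flip to black, move to (4,3). |black|=4
Step 2: on WHITE (4,3): turn R to S, flip to black, move to (5,3). |black|=5
Step 3: on WHITE (5,3): turn R to W, flip to black, move to (5,2). |black|=6
Step 4: on WHITE (5,2): turn R to N, flip to black, move to (4,2). |black|=7
Step 5: on BLACK (4,2): turn L to W, flip to white, move to (4,1). |black|=6
Step 6: on WHITE (4,1): turn R to N, flip to black, move to (3,1). |black|=7
Step 7: on BLACK (3,1): turn L to W, flip to white, move to (3,0). |black|=6
Step 8: on WHITE (3,0): turn R to N, flip to black, move to (2,0). |black|=7
Step 9: on WHITE (2,0): turn R to E, flip to black, move to (2,1). |black|=8
Step 10: on BLACK (2,1): turn L to N, flip to white, move to (1,1). |black|=7
Step 11: on WHITE (1,1): turn R to E, flip to black, move to (1,2). |black|=8
Step 12: on WHITE (1,2): turn R to S, flip to black, move to (2,2). |black|=9
Step 13: on WHITE (2,2): turn R to W, flip to black, move to (2,1). |black|=10
Step 14: on WHITE (2,1): turn R to N, flip to black, move to (1,1). |black|=11
Step 15: on BLACK (1,1): turn L to W, flip to white, move to (1,0). |black|=10
Step 16: on WHITE (1,0): turn R to N, flip to black, move to (0,0). |black|=11
Step 17: on WHITE (0,0): turn R to E, flip to black, move to (0,1). |black|=12
Step 18: on WHITE (0,1): turn R to S, flip to black, move to (1,1). |black|=13

Answer: 13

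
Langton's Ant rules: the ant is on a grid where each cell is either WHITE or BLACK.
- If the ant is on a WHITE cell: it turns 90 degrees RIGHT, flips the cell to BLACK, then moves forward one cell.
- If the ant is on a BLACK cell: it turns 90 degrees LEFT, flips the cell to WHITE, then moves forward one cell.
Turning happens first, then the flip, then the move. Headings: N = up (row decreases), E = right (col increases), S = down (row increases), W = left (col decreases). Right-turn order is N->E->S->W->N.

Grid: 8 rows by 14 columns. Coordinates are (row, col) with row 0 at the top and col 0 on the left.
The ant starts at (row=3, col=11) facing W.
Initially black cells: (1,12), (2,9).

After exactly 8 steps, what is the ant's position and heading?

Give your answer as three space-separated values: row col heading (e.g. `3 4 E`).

Step 1: on WHITE (3,11): turn R to N, flip to black, move to (2,11). |black|=3
Step 2: on WHITE (2,11): turn R to E, flip to black, move to (2,12). |black|=4
Step 3: on WHITE (2,12): turn R to S, flip to black, move to (3,12). |black|=5
Step 4: on WHITE (3,12): turn R to W, flip to black, move to (3,11). |black|=6
Step 5: on BLACK (3,11): turn L to S, flip to white, move to (4,11). |black|=5
Step 6: on WHITE (4,11): turn R to W, flip to black, move to (4,10). |black|=6
Step 7: on WHITE (4,10): turn R to N, flip to black, move to (3,10). |black|=7
Step 8: on WHITE (3,10): turn R to E, flip to black, move to (3,11). |black|=8

Answer: 3 11 E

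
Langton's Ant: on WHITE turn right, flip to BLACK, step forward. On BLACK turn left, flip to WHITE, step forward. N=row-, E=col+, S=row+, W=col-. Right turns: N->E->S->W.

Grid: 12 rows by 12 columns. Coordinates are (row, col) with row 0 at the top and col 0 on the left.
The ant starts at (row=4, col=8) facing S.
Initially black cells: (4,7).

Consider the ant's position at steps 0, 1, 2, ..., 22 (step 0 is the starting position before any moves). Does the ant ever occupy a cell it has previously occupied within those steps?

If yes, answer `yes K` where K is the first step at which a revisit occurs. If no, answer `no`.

Answer: yes 5

Derivation:
Step 1: on WHITE (4,8): turn R to W, flip to black, move to (4,7). |black|=2 — new cell
Step 2: on BLACK (4,7): turn L to S, flip to white, move to (5,7). |black|=1 — new cell
Step 3: on WHITE (5,7): turn R to W, flip to black, move to (5,6). |black|=2 — new cell
Step 4: on WHITE (5,6): turn R to N, flip to black, move to (4,6). |black|=3 — new cell
Step 5: on WHITE (4,6): turn R to E, flip to black, move to (4,7). |black|=4 — REVISIT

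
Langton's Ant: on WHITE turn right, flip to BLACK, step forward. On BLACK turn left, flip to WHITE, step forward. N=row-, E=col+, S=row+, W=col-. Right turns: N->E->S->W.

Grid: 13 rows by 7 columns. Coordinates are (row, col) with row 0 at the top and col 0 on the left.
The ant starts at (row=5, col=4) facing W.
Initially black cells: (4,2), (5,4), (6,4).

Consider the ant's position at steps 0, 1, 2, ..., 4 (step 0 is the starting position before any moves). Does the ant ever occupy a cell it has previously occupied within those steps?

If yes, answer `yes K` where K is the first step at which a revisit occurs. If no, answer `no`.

Step 1: on BLACK (5,4): turn L to S, flip to white, move to (6,4). |black|=2 — new cell
Step 2: on BLACK (6,4): turn L to E, flip to white, move to (6,5). |black|=1 — new cell
Step 3: on WHITE (6,5): turn R to S, flip to black, move to (7,5). |black|=2 — new cell
Step 4: on WHITE (7,5): turn R to W, flip to black, move to (7,4). |black|=3 — new cell
No revisit within 4 steps.

Answer: no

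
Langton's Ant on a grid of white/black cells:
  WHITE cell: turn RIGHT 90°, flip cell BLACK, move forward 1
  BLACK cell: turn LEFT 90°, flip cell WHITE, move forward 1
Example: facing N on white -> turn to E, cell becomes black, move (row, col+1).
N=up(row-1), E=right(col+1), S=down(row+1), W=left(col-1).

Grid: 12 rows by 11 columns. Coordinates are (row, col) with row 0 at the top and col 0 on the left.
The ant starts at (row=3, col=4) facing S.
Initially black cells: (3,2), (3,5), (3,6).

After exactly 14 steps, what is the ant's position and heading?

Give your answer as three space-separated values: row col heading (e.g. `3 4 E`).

Answer: 2 7 N

Derivation:
Step 1: on WHITE (3,4): turn R to W, flip to black, move to (3,3). |black|=4
Step 2: on WHITE (3,3): turn R to N, flip to black, move to (2,3). |black|=5
Step 3: on WHITE (2,3): turn R to E, flip to black, move to (2,4). |black|=6
Step 4: on WHITE (2,4): turn R to S, flip to black, move to (3,4). |black|=7
Step 5: on BLACK (3,4): turn L to E, flip to white, move to (3,5). |black|=6
Step 6: on BLACK (3,5): turn L to N, flip to white, move to (2,5). |black|=5
Step 7: on WHITE (2,5): turn R to E, flip to black, move to (2,6). |black|=6
Step 8: on WHITE (2,6): turn R to S, flip to black, move to (3,6). |black|=7
Step 9: on BLACK (3,6): turn L to E, flip to white, move to (3,7). |black|=6
Step 10: on WHITE (3,7): turn R to S, flip to black, move to (4,7). |black|=7
Step 11: on WHITE (4,7): turn R to W, flip to black, move to (4,6). |black|=8
Step 12: on WHITE (4,6): turn R to N, flip to black, move to (3,6). |black|=9
Step 13: on WHITE (3,6): turn R to E, flip to black, move to (3,7). |black|=10
Step 14: on BLACK (3,7): turn L to N, flip to white, move to (2,7). |black|=9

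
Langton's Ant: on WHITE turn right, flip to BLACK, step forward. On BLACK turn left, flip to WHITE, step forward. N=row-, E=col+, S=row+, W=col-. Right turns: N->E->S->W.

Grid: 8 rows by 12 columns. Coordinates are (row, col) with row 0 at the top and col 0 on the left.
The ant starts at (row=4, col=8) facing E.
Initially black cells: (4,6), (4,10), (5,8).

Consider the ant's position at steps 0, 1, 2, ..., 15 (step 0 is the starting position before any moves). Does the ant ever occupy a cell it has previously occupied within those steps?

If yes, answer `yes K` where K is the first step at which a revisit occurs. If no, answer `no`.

Answer: yes 5

Derivation:
Step 1: on WHITE (4,8): turn R to S, flip to black, move to (5,8). |black|=4 — new cell
Step 2: on BLACK (5,8): turn L to E, flip to white, move to (5,9). |black|=3 — new cell
Step 3: on WHITE (5,9): turn R to S, flip to black, move to (6,9). |black|=4 — new cell
Step 4: on WHITE (6,9): turn R to W, flip to black, move to (6,8). |black|=5 — new cell
Step 5: on WHITE (6,8): turn R to N, flip to black, move to (5,8). |black|=6 — REVISIT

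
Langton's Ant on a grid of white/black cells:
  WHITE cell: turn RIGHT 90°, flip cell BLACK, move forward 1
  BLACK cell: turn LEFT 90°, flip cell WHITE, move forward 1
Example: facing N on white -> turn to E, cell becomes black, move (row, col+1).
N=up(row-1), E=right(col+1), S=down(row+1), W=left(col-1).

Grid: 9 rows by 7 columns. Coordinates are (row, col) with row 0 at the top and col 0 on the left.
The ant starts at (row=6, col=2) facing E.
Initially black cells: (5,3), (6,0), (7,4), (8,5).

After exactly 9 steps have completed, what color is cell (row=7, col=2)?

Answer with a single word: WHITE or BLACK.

Step 1: on WHITE (6,2): turn R to S, flip to black, move to (7,2). |black|=5
Step 2: on WHITE (7,2): turn R to W, flip to black, move to (7,1). |black|=6
Step 3: on WHITE (7,1): turn R to N, flip to black, move to (6,1). |black|=7
Step 4: on WHITE (6,1): turn R to E, flip to black, move to (6,2). |black|=8
Step 5: on BLACK (6,2): turn L to N, flip to white, move to (5,2). |black|=7
Step 6: on WHITE (5,2): turn R to E, flip to black, move to (5,3). |black|=8
Step 7: on BLACK (5,3): turn L to N, flip to white, move to (4,3). |black|=7
Step 8: on WHITE (4,3): turn R to E, flip to black, move to (4,4). |black|=8
Step 9: on WHITE (4,4): turn R to S, flip to black, move to (5,4). |black|=9

Answer: BLACK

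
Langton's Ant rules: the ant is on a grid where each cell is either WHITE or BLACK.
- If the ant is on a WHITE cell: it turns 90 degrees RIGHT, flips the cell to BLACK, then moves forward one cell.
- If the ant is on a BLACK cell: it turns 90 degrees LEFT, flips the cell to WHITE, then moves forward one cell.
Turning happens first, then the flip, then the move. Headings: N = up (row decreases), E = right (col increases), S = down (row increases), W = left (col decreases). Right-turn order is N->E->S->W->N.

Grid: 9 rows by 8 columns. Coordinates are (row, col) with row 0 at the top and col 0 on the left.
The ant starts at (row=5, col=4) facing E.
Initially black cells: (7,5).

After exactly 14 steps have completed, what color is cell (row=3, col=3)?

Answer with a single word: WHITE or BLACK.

Answer: BLACK

Derivation:
Step 1: on WHITE (5,4): turn R to S, flip to black, move to (6,4). |black|=2
Step 2: on WHITE (6,4): turn R to W, flip to black, move to (6,3). |black|=3
Step 3: on WHITE (6,3): turn R to N, flip to black, move to (5,3). |black|=4
Step 4: on WHITE (5,3): turn R to E, flip to black, move to (5,4). |black|=5
Step 5: on BLACK (5,4): turn L to N, flip to white, move to (4,4). |black|=4
Step 6: on WHITE (4,4): turn R to E, flip to black, move to (4,5). |black|=5
Step 7: on WHITE (4,5): turn R to S, flip to black, move to (5,5). |black|=6
Step 8: on WHITE (5,5): turn R to W, flip to black, move to (5,4). |black|=7
Step 9: on WHITE (5,4): turn R to N, flip to black, move to (4,4). |black|=8
Step 10: on BLACK (4,4): turn L to W, flip to white, move to (4,3). |black|=7
Step 11: on WHITE (4,3): turn R to N, flip to black, move to (3,3). |black|=8
Step 12: on WHITE (3,3): turn R to E, flip to black, move to (3,4). |black|=9
Step 13: on WHITE (3,4): turn R to S, flip to black, move to (4,4). |black|=10
Step 14: on WHITE (4,4): turn R to W, flip to black, move to (4,3). |black|=11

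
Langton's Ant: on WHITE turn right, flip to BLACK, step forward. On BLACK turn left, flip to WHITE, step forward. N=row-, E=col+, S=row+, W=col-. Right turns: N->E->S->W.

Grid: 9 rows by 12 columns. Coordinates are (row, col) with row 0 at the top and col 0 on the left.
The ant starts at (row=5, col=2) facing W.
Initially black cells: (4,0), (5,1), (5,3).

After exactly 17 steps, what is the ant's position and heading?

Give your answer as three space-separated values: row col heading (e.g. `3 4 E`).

Step 1: on WHITE (5,2): turn R to N, flip to black, move to (4,2). |black|=4
Step 2: on WHITE (4,2): turn R to E, flip to black, move to (4,3). |black|=5
Step 3: on WHITE (4,3): turn R to S, flip to black, move to (5,3). |black|=6
Step 4: on BLACK (5,3): turn L to E, flip to white, move to (5,4). |black|=5
Step 5: on WHITE (5,4): turn R to S, flip to black, move to (6,4). |black|=6
Step 6: on WHITE (6,4): turn R to W, flip to black, move to (6,3). |black|=7
Step 7: on WHITE (6,3): turn R to N, flip to black, move to (5,3). |black|=8
Step 8: on WHITE (5,3): turn R to E, flip to black, move to (5,4). |black|=9
Step 9: on BLACK (5,4): turn L to N, flip to white, move to (4,4). |black|=8
Step 10: on WHITE (4,4): turn R to E, flip to black, move to (4,5). |black|=9
Step 11: on WHITE (4,5): turn R to S, flip to black, move to (5,5). |black|=10
Step 12: on WHITE (5,5): turn R to W, flip to black, move to (5,4). |black|=11
Step 13: on WHITE (5,4): turn R to N, flip to black, move to (4,4). |black|=12
Step 14: on BLACK (4,4): turn L to W, flip to white, move to (4,3). |black|=11
Step 15: on BLACK (4,3): turn L to S, flip to white, move to (5,3). |black|=10
Step 16: on BLACK (5,3): turn L to E, flip to white, move to (5,4). |black|=9
Step 17: on BLACK (5,4): turn L to N, flip to white, move to (4,4). |black|=8

Answer: 4 4 N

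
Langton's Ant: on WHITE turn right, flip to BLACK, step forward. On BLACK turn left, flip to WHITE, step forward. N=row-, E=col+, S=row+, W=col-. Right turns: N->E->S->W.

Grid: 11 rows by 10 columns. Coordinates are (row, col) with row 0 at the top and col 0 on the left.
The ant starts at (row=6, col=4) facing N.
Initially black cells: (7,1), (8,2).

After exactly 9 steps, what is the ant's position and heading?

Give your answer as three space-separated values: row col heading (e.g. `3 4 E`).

Answer: 6 3 W

Derivation:
Step 1: on WHITE (6,4): turn R to E, flip to black, move to (6,5). |black|=3
Step 2: on WHITE (6,5): turn R to S, flip to black, move to (7,5). |black|=4
Step 3: on WHITE (7,5): turn R to W, flip to black, move to (7,4). |black|=5
Step 4: on WHITE (7,4): turn R to N, flip to black, move to (6,4). |black|=6
Step 5: on BLACK (6,4): turn L to W, flip to white, move to (6,3). |black|=5
Step 6: on WHITE (6,3): turn R to N, flip to black, move to (5,3). |black|=6
Step 7: on WHITE (5,3): turn R to E, flip to black, move to (5,4). |black|=7
Step 8: on WHITE (5,4): turn R to S, flip to black, move to (6,4). |black|=8
Step 9: on WHITE (6,4): turn R to W, flip to black, move to (6,3). |black|=9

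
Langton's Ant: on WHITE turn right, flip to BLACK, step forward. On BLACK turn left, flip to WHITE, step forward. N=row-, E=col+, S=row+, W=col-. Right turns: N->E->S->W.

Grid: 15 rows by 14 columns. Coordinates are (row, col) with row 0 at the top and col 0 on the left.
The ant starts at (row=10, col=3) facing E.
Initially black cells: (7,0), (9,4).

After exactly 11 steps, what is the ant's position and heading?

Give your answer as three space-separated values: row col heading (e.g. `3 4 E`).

Answer: 8 4 N

Derivation:
Step 1: on WHITE (10,3): turn R to S, flip to black, move to (11,3). |black|=3
Step 2: on WHITE (11,3): turn R to W, flip to black, move to (11,2). |black|=4
Step 3: on WHITE (11,2): turn R to N, flip to black, move to (10,2). |black|=5
Step 4: on WHITE (10,2): turn R to E, flip to black, move to (10,3). |black|=6
Step 5: on BLACK (10,3): turn L to N, flip to white, move to (9,3). |black|=5
Step 6: on WHITE (9,3): turn R to E, flip to black, move to (9,4). |black|=6
Step 7: on BLACK (9,4): turn L to N, flip to white, move to (8,4). |black|=5
Step 8: on WHITE (8,4): turn R to E, flip to black, move to (8,5). |black|=6
Step 9: on WHITE (8,5): turn R to S, flip to black, move to (9,5). |black|=7
Step 10: on WHITE (9,5): turn R to W, flip to black, move to (9,4). |black|=8
Step 11: on WHITE (9,4): turn R to N, flip to black, move to (8,4). |black|=9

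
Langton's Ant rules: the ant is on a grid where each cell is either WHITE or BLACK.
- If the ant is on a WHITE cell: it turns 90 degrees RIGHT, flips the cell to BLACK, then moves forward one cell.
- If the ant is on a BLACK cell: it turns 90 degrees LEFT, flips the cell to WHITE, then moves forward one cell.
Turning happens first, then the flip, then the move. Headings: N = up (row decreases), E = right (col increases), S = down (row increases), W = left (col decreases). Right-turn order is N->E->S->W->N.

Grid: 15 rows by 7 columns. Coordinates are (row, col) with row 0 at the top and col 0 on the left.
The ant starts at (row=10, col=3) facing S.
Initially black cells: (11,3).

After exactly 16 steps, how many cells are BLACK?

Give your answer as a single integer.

Answer: 11

Derivation:
Step 1: on WHITE (10,3): turn R to W, flip to black, move to (10,2). |black|=2
Step 2: on WHITE (10,2): turn R to N, flip to black, move to (9,2). |black|=3
Step 3: on WHITE (9,2): turn R to E, flip to black, move to (9,3). |black|=4
Step 4: on WHITE (9,3): turn R to S, flip to black, move to (10,3). |black|=5
Step 5: on BLACK (10,3): turn L to E, flip to white, move to (10,4). |black|=4
Step 6: on WHITE (10,4): turn R to S, flip to black, move to (11,4). |black|=5
Step 7: on WHITE (11,4): turn R to W, flip to black, move to (11,3). |black|=6
Step 8: on BLACK (11,3): turn L to S, flip to white, move to (12,3). |black|=5
Step 9: on WHITE (12,3): turn R to W, flip to black, move to (12,2). |black|=6
Step 10: on WHITE (12,2): turn R to N, flip to black, move to (11,2). |black|=7
Step 11: on WHITE (11,2): turn R to E, flip to black, move to (11,3). |black|=8
Step 12: on WHITE (11,3): turn R to S, flip to black, move to (12,3). |black|=9
Step 13: on BLACK (12,3): turn L to E, flip to white, move to (12,4). |black|=8
Step 14: on WHITE (12,4): turn R to S, flip to black, move to (13,4). |black|=9
Step 15: on WHITE (13,4): turn R to W, flip to black, move to (13,3). |black|=10
Step 16: on WHITE (13,3): turn R to N, flip to black, move to (12,3). |black|=11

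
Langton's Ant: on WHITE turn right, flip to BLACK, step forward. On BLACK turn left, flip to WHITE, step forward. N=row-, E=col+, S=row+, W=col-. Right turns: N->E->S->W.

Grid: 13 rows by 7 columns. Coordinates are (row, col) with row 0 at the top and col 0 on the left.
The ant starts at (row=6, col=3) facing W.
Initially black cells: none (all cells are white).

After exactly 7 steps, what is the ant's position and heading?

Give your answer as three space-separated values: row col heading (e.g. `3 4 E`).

Step 1: on WHITE (6,3): turn R to N, flip to black, move to (5,3). |black|=1
Step 2: on WHITE (5,3): turn R to E, flip to black, move to (5,4). |black|=2
Step 3: on WHITE (5,4): turn R to S, flip to black, move to (6,4). |black|=3
Step 4: on WHITE (6,4): turn R to W, flip to black, move to (6,3). |black|=4
Step 5: on BLACK (6,3): turn L to S, flip to white, move to (7,3). |black|=3
Step 6: on WHITE (7,3): turn R to W, flip to black, move to (7,2). |black|=4
Step 7: on WHITE (7,2): turn R to N, flip to black, move to (6,2). |black|=5

Answer: 6 2 N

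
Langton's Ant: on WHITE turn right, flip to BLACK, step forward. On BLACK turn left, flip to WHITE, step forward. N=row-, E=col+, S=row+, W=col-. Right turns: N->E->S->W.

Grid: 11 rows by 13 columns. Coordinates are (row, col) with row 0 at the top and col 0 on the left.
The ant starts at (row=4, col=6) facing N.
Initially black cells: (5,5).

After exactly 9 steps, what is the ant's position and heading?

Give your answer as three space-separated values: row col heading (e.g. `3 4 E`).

Step 1: on WHITE (4,6): turn R to E, flip to black, move to (4,7). |black|=2
Step 2: on WHITE (4,7): turn R to S, flip to black, move to (5,7). |black|=3
Step 3: on WHITE (5,7): turn R to W, flip to black, move to (5,6). |black|=4
Step 4: on WHITE (5,6): turn R to N, flip to black, move to (4,6). |black|=5
Step 5: on BLACK (4,6): turn L to W, flip to white, move to (4,5). |black|=4
Step 6: on WHITE (4,5): turn R to N, flip to black, move to (3,5). |black|=5
Step 7: on WHITE (3,5): turn R to E, flip to black, move to (3,6). |black|=6
Step 8: on WHITE (3,6): turn R to S, flip to black, move to (4,6). |black|=7
Step 9: on WHITE (4,6): turn R to W, flip to black, move to (4,5). |black|=8

Answer: 4 5 W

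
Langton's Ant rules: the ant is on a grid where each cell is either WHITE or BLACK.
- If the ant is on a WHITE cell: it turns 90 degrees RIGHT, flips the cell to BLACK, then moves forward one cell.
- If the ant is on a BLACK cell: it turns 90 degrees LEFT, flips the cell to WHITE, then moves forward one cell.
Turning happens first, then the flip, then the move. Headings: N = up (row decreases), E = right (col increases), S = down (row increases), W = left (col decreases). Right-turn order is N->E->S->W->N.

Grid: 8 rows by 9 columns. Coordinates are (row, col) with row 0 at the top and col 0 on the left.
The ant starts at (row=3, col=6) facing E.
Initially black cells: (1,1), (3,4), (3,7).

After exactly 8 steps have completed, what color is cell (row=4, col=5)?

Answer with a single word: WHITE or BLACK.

Step 1: on WHITE (3,6): turn R to S, flip to black, move to (4,6). |black|=4
Step 2: on WHITE (4,6): turn R to W, flip to black, move to (4,5). |black|=5
Step 3: on WHITE (4,5): turn R to N, flip to black, move to (3,5). |black|=6
Step 4: on WHITE (3,5): turn R to E, flip to black, move to (3,6). |black|=7
Step 5: on BLACK (3,6): turn L to N, flip to white, move to (2,6). |black|=6
Step 6: on WHITE (2,6): turn R to E, flip to black, move to (2,7). |black|=7
Step 7: on WHITE (2,7): turn R to S, flip to black, move to (3,7). |black|=8
Step 8: on BLACK (3,7): turn L to E, flip to white, move to (3,8). |black|=7

Answer: BLACK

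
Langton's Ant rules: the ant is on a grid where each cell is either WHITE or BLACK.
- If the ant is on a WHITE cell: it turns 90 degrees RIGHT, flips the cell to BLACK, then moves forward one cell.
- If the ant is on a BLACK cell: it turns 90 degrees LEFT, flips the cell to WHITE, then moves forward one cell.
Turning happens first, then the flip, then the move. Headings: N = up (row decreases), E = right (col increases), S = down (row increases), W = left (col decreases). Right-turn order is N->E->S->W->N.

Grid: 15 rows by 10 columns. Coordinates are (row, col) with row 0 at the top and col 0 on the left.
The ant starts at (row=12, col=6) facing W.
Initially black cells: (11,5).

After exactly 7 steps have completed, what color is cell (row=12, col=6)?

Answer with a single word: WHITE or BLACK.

Answer: WHITE

Derivation:
Step 1: on WHITE (12,6): turn R to N, flip to black, move to (11,6). |black|=2
Step 2: on WHITE (11,6): turn R to E, flip to black, move to (11,7). |black|=3
Step 3: on WHITE (11,7): turn R to S, flip to black, move to (12,7). |black|=4
Step 4: on WHITE (12,7): turn R to W, flip to black, move to (12,6). |black|=5
Step 5: on BLACK (12,6): turn L to S, flip to white, move to (13,6). |black|=4
Step 6: on WHITE (13,6): turn R to W, flip to black, move to (13,5). |black|=5
Step 7: on WHITE (13,5): turn R to N, flip to black, move to (12,5). |black|=6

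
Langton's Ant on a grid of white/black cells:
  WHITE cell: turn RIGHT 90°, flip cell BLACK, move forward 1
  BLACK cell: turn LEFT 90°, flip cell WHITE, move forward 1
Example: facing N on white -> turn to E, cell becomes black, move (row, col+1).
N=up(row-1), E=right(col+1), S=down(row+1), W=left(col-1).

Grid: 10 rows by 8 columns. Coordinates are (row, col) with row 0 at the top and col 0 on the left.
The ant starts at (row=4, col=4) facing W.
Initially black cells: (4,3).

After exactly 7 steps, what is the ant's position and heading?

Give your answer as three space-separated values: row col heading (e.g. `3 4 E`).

Step 1: on WHITE (4,4): turn R to N, flip to black, move to (3,4). |black|=2
Step 2: on WHITE (3,4): turn R to E, flip to black, move to (3,5). |black|=3
Step 3: on WHITE (3,5): turn R to S, flip to black, move to (4,5). |black|=4
Step 4: on WHITE (4,5): turn R to W, flip to black, move to (4,4). |black|=5
Step 5: on BLACK (4,4): turn L to S, flip to white, move to (5,4). |black|=4
Step 6: on WHITE (5,4): turn R to W, flip to black, move to (5,3). |black|=5
Step 7: on WHITE (5,3): turn R to N, flip to black, move to (4,3). |black|=6

Answer: 4 3 N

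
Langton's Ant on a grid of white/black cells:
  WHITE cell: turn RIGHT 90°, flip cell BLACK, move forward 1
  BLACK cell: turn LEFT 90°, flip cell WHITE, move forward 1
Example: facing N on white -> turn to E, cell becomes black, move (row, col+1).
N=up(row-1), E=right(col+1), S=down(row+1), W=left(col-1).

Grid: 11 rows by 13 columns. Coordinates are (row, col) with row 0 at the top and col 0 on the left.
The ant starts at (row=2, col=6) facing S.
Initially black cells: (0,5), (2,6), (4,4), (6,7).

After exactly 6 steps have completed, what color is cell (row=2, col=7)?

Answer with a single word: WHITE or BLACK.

Step 1: on BLACK (2,6): turn L to E, flip to white, move to (2,7). |black|=3
Step 2: on WHITE (2,7): turn R to S, flip to black, move to (3,7). |black|=4
Step 3: on WHITE (3,7): turn R to W, flip to black, move to (3,6). |black|=5
Step 4: on WHITE (3,6): turn R to N, flip to black, move to (2,6). |black|=6
Step 5: on WHITE (2,6): turn R to E, flip to black, move to (2,7). |black|=7
Step 6: on BLACK (2,7): turn L to N, flip to white, move to (1,7). |black|=6

Answer: WHITE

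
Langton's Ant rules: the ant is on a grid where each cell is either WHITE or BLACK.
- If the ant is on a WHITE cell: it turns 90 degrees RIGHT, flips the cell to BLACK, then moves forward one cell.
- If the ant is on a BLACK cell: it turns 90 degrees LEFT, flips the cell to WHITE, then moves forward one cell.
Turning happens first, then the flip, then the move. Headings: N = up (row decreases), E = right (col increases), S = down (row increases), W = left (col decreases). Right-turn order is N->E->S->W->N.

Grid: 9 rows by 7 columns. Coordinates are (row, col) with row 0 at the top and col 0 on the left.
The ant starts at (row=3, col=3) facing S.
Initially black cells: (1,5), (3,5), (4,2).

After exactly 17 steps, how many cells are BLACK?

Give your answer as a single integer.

Answer: 14

Derivation:
Step 1: on WHITE (3,3): turn R to W, flip to black, move to (3,2). |black|=4
Step 2: on WHITE (3,2): turn R to N, flip to black, move to (2,2). |black|=5
Step 3: on WHITE (2,2): turn R to E, flip to black, move to (2,3). |black|=6
Step 4: on WHITE (2,3): turn R to S, flip to black, move to (3,3). |black|=7
Step 5: on BLACK (3,3): turn L to E, flip to white, move to (3,4). |black|=6
Step 6: on WHITE (3,4): turn R to S, flip to black, move to (4,4). |black|=7
Step 7: on WHITE (4,4): turn R to W, flip to black, move to (4,3). |black|=8
Step 8: on WHITE (4,3): turn R to N, flip to black, move to (3,3). |black|=9
Step 9: on WHITE (3,3): turn R to E, flip to black, move to (3,4). |black|=10
Step 10: on BLACK (3,4): turn L to N, flip to white, move to (2,4). |black|=9
Step 11: on WHITE (2,4): turn R to E, flip to black, move to (2,5). |black|=10
Step 12: on WHITE (2,5): turn R to S, flip to black, move to (3,5). |black|=11
Step 13: on BLACK (3,5): turn L to E, flip to white, move to (3,6). |black|=10
Step 14: on WHITE (3,6): turn R to S, flip to black, move to (4,6). |black|=11
Step 15: on WHITE (4,6): turn R to W, flip to black, move to (4,5). |black|=12
Step 16: on WHITE (4,5): turn R to N, flip to black, move to (3,5). |black|=13
Step 17: on WHITE (3,5): turn R to E, flip to black, move to (3,6). |black|=14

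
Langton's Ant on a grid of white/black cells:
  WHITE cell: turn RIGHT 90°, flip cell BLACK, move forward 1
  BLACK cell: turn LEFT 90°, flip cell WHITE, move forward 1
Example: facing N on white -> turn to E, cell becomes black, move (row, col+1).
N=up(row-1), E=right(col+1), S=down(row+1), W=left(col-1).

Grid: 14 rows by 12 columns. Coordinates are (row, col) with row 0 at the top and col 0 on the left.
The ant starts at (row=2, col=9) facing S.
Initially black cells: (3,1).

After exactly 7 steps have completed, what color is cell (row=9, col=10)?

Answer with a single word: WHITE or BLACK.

Step 1: on WHITE (2,9): turn R to W, flip to black, move to (2,8). |black|=2
Step 2: on WHITE (2,8): turn R to N, flip to black, move to (1,8). |black|=3
Step 3: on WHITE (1,8): turn R to E, flip to black, move to (1,9). |black|=4
Step 4: on WHITE (1,9): turn R to S, flip to black, move to (2,9). |black|=5
Step 5: on BLACK (2,9): turn L to E, flip to white, move to (2,10). |black|=4
Step 6: on WHITE (2,10): turn R to S, flip to black, move to (3,10). |black|=5
Step 7: on WHITE (3,10): turn R to W, flip to black, move to (3,9). |black|=6

Answer: WHITE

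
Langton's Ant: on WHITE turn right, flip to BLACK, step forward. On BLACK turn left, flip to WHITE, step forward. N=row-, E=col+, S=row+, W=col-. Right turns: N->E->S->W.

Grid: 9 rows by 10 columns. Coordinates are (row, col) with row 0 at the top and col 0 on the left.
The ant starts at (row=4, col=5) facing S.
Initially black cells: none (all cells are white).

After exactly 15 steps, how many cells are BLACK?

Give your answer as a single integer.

Step 1: on WHITE (4,5): turn R to W, flip to black, move to (4,4). |black|=1
Step 2: on WHITE (4,4): turn R to N, flip to black, move to (3,4). |black|=2
Step 3: on WHITE (3,4): turn R to E, flip to black, move to (3,5). |black|=3
Step 4: on WHITE (3,5): turn R to S, flip to black, move to (4,5). |black|=4
Step 5: on BLACK (4,5): turn L to E, flip to white, move to (4,6). |black|=3
Step 6: on WHITE (4,6): turn R to S, flip to black, move to (5,6). |black|=4
Step 7: on WHITE (5,6): turn R to W, flip to black, move to (5,5). |black|=5
Step 8: on WHITE (5,5): turn R to N, flip to black, move to (4,5). |black|=6
Step 9: on WHITE (4,5): turn R to E, flip to black, move to (4,6). |black|=7
Step 10: on BLACK (4,6): turn L to N, flip to white, move to (3,6). |black|=6
Step 11: on WHITE (3,6): turn R to E, flip to black, move to (3,7). |black|=7
Step 12: on WHITE (3,7): turn R to S, flip to black, move to (4,7). |black|=8
Step 13: on WHITE (4,7): turn R to W, flip to black, move to (4,6). |black|=9
Step 14: on WHITE (4,6): turn R to N, flip to black, move to (3,6). |black|=10
Step 15: on BLACK (3,6): turn L to W, flip to white, move to (3,5). |black|=9

Answer: 9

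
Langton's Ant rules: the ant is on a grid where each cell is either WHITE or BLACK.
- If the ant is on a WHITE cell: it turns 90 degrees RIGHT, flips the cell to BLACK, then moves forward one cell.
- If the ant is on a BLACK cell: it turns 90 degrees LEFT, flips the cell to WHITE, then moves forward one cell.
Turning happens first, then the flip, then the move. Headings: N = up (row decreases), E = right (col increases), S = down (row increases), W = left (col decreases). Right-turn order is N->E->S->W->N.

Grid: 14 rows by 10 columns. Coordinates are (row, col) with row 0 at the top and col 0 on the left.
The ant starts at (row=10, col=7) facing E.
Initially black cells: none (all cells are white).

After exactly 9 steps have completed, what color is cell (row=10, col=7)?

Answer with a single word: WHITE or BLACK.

Step 1: on WHITE (10,7): turn R to S, flip to black, move to (11,7). |black|=1
Step 2: on WHITE (11,7): turn R to W, flip to black, move to (11,6). |black|=2
Step 3: on WHITE (11,6): turn R to N, flip to black, move to (10,6). |black|=3
Step 4: on WHITE (10,6): turn R to E, flip to black, move to (10,7). |black|=4
Step 5: on BLACK (10,7): turn L to N, flip to white, move to (9,7). |black|=3
Step 6: on WHITE (9,7): turn R to E, flip to black, move to (9,8). |black|=4
Step 7: on WHITE (9,8): turn R to S, flip to black, move to (10,8). |black|=5
Step 8: on WHITE (10,8): turn R to W, flip to black, move to (10,7). |black|=6
Step 9: on WHITE (10,7): turn R to N, flip to black, move to (9,7). |black|=7

Answer: BLACK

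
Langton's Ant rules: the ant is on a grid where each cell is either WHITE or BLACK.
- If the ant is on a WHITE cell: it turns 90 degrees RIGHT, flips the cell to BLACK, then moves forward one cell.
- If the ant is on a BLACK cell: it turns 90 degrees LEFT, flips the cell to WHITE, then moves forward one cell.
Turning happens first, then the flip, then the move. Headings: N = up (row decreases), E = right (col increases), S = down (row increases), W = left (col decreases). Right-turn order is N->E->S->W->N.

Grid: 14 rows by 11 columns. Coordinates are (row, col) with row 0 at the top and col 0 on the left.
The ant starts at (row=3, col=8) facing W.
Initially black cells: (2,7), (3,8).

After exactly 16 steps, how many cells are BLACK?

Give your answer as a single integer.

Step 1: on BLACK (3,8): turn L to S, flip to white, move to (4,8). |black|=1
Step 2: on WHITE (4,8): turn R to W, flip to black, move to (4,7). |black|=2
Step 3: on WHITE (4,7): turn R to N, flip to black, move to (3,7). |black|=3
Step 4: on WHITE (3,7): turn R to E, flip to black, move to (3,8). |black|=4
Step 5: on WHITE (3,8): turn R to S, flip to black, move to (4,8). |black|=5
Step 6: on BLACK (4,8): turn L to E, flip to white, move to (4,9). |black|=4
Step 7: on WHITE (4,9): turn R to S, flip to black, move to (5,9). |black|=5
Step 8: on WHITE (5,9): turn R to W, flip to black, move to (5,8). |black|=6
Step 9: on WHITE (5,8): turn R to N, flip to black, move to (4,8). |black|=7
Step 10: on WHITE (4,8): turn R to E, flip to black, move to (4,9). |black|=8
Step 11: on BLACK (4,9): turn L to N, flip to white, move to (3,9). |black|=7
Step 12: on WHITE (3,9): turn R to E, flip to black, move to (3,10). |black|=8
Step 13: on WHITE (3,10): turn R to S, flip to black, move to (4,10). |black|=9
Step 14: on WHITE (4,10): turn R to W, flip to black, move to (4,9). |black|=10
Step 15: on WHITE (4,9): turn R to N, flip to black, move to (3,9). |black|=11
Step 16: on BLACK (3,9): turn L to W, flip to white, move to (3,8). |black|=10

Answer: 10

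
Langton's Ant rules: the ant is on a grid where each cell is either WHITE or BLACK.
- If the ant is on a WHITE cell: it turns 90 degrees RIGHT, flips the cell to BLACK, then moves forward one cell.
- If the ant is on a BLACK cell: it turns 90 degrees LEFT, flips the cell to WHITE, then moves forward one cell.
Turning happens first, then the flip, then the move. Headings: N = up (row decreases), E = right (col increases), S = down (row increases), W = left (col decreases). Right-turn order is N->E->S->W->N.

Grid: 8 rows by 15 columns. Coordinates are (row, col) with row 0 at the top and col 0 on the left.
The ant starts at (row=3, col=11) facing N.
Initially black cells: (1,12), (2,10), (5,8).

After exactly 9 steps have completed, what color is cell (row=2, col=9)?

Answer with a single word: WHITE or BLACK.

Answer: BLACK

Derivation:
Step 1: on WHITE (3,11): turn R to E, flip to black, move to (3,12). |black|=4
Step 2: on WHITE (3,12): turn R to S, flip to black, move to (4,12). |black|=5
Step 3: on WHITE (4,12): turn R to W, flip to black, move to (4,11). |black|=6
Step 4: on WHITE (4,11): turn R to N, flip to black, move to (3,11). |black|=7
Step 5: on BLACK (3,11): turn L to W, flip to white, move to (3,10). |black|=6
Step 6: on WHITE (3,10): turn R to N, flip to black, move to (2,10). |black|=7
Step 7: on BLACK (2,10): turn L to W, flip to white, move to (2,9). |black|=6
Step 8: on WHITE (2,9): turn R to N, flip to black, move to (1,9). |black|=7
Step 9: on WHITE (1,9): turn R to E, flip to black, move to (1,10). |black|=8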